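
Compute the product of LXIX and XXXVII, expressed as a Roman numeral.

LXIX = 69
XXXVII = 37
69 × 37 = 2553

MMDLIII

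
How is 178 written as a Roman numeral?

Convert 178 to Roman numerals:
  178 contains 1×100 (C)
  78 contains 1×50 (L)
  28 contains 2×10 (XX)
  8 contains 1×5 (V)
  3 contains 3×1 (III)

CLXXVIII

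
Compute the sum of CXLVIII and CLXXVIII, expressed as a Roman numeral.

CXLVIII = 148
CLXXVIII = 178
148 + 178 = 326

CCCXXVI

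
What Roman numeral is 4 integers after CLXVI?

CLXVI = 166
166 + 4 = 170

CLXX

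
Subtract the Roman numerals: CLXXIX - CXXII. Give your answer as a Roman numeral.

CLXXIX = 179
CXXII = 122
179 - 122 = 57

LVII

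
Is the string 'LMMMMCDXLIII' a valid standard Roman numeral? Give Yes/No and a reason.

'LMMMMCDXLIII': More than 3 consecutive M's

No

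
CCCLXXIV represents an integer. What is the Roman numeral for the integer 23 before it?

CCCLXXIV = 374
374 - 23 = 351

CCCLI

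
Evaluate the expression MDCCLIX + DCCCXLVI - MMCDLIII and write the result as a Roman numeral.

MDCCLIX = 1759, DCCCXLVI = 846, MMCDLIII = 2453
1759 + 846 = 2605
2605 - 2453 = 152

CLII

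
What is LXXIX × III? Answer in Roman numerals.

LXXIX = 79
III = 3
79 × 3 = 237

CCXXXVII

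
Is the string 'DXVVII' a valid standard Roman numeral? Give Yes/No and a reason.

'DXVVII': V should not appear more than once

No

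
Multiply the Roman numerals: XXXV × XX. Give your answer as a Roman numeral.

XXXV = 35
XX = 20
35 × 20 = 700

DCC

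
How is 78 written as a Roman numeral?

Convert 78 to Roman numerals:
  78 contains 1×50 (L)
  28 contains 2×10 (XX)
  8 contains 1×5 (V)
  3 contains 3×1 (III)

LXXVIII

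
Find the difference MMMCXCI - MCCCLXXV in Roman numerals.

MMMCXCI = 3191
MCCCLXXV = 1375
3191 - 1375 = 1816

MDCCCXVI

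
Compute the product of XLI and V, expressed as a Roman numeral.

XLI = 41
V = 5
41 × 5 = 205

CCV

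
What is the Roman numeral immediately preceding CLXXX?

CLXXX = 180, so the previous integer is 180 - 1 = 179

CLXXIX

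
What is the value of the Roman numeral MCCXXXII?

MCCXXXII: M=1000, C=100, C=100, X=10, X=10, X=10, I=1, I=1
1000 + 100 + 100 + 10 + 10 + 10 + 1 + 1 = 1232

1232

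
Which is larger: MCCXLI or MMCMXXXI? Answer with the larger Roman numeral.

MCCXLI = 1241
MMCMXXXI = 2931
2931 is larger

MMCMXXXI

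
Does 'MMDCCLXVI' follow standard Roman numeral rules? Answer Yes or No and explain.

'MMDCCLXVI': Check the rules: uses only the symbols I, V, X, L, C, D, M; no symbol is repeated more than three times in a row; V, L and D each appear at most once; no smaller symbol precedes a larger one (values never increase from left to right). Value: M (1000) + M (1000) + D (500) + C (100) + C (100) + L (50) + X (10) + V (5) + I (1) = 2766. So it is a valid standard Roman numeral.

Yes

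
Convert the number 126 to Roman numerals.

Convert 126 to Roman numerals:
  126 contains 1×100 (C)
  26 contains 2×10 (XX)
  6 contains 1×5 (V)
  1 contains 1×1 (I)

CXXVI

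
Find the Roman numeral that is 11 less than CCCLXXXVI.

CCCLXXXVI = 386
386 - 11 = 375

CCCLXXV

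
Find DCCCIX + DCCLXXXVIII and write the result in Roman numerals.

DCCCIX = 809
DCCLXXXVIII = 788
809 + 788 = 1597

MDXCVII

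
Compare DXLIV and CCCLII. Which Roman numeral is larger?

DXLIV = 544
CCCLII = 352
544 is larger

DXLIV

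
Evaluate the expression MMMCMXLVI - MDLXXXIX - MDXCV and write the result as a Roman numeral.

MMMCMXLVI = 3946, MDLXXXIX = 1589, MDXCV = 1595
3946 - 1589 = 2357
2357 - 1595 = 762

DCCLXII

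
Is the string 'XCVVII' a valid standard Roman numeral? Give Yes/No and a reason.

'XCVVII': V should not appear more than once

No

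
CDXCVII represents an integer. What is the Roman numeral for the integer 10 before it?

CDXCVII = 497
497 - 10 = 487

CDLXXXVII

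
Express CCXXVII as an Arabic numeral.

CCXXVII: C=100, C=100, X=10, X=10, V=5, I=1, I=1
100 + 100 + 10 + 10 + 5 + 1 + 1 = 227

227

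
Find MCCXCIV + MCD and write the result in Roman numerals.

MCCXCIV = 1294
MCD = 1400
1294 + 1400 = 2694

MMDCXCIV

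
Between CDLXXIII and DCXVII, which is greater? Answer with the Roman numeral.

CDLXXIII = 473
DCXVII = 617
617 is larger

DCXVII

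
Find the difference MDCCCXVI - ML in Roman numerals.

MDCCCXVI = 1816
ML = 1050
1816 - 1050 = 766

DCCLXVI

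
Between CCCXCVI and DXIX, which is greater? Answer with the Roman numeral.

CCCXCVI = 396
DXIX = 519
519 is larger

DXIX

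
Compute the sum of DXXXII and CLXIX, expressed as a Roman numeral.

DXXXII = 532
CLXIX = 169
532 + 169 = 701

DCCI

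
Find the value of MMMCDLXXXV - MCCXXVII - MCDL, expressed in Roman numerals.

MMMCDLXXXV = 3485, MCCXXVII = 1227, MCDL = 1450
3485 - 1227 = 2258
2258 - 1450 = 808

DCCCVIII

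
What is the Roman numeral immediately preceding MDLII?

MDLII = 1552, so the previous integer is 1552 - 1 = 1551

MDLI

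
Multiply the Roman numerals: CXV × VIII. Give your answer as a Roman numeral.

CXV = 115
VIII = 8
115 × 8 = 920

CMXX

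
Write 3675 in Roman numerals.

Convert 3675 to Roman numerals:
  3675 contains 3×1000 (MMM)
  675 contains 1×500 (D)
  175 contains 1×100 (C)
  75 contains 1×50 (L)
  25 contains 2×10 (XX)
  5 contains 1×5 (V)

MMMDCLXXV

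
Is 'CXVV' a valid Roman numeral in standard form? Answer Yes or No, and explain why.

'CXVV': V should not appear more than once

No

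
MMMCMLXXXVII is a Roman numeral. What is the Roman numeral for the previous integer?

MMMCMLXXXVII = 3987, so the previous integer is 3987 - 1 = 3986

MMMCMLXXXVI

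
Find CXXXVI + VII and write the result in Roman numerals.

CXXXVI = 136
VII = 7
136 + 7 = 143

CXLIII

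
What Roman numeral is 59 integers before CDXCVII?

CDXCVII = 497
497 - 59 = 438

CDXXXVIII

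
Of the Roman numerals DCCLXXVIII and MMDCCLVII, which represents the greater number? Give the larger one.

DCCLXXVIII = 778
MMDCCLVII = 2757
2757 is larger

MMDCCLVII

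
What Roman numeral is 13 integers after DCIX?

DCIX = 609
609 + 13 = 622

DCXXII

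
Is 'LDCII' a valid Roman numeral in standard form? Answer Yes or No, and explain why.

'LDCII': Invalid subtractive combination: LD

No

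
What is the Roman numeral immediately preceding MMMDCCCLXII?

MMMDCCCLXII = 3862, so the previous integer is 3862 - 1 = 3861

MMMDCCCLXI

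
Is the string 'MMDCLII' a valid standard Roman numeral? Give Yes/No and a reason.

'MMDCLII': Check the rules: uses only the symbols I, V, X, L, C, D, M; no symbol is repeated more than three times in a row; V, L and D each appear at most once; no smaller symbol precedes a larger one (values never increase from left to right). Value: M (1000) + M (1000) + D (500) + C (100) + L (50) + I (1) + I (1) = 2652. So it is a valid standard Roman numeral.

Yes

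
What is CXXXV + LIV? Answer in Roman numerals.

CXXXV = 135
LIV = 54
135 + 54 = 189

CLXXXIX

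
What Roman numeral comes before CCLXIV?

CCLXIV = 264, so the previous integer is 264 - 1 = 263

CCLXIII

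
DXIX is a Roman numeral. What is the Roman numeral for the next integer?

DXIX = 519; next is 520

DXX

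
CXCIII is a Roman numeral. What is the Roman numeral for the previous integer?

CXCIII = 193; previous is 192

CXCII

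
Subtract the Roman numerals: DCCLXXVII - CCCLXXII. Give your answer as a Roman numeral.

DCCLXXVII = 777
CCCLXXII = 372
777 - 372 = 405

CDV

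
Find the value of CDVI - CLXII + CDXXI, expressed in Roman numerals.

CDVI = 406, CLXII = 162, CDXXI = 421
406 - 162 = 244
244 + 421 = 665

DCLXV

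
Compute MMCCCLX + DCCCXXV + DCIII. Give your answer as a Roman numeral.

MMCCCLX = 2360, DCCCXXV = 825, DCIII = 603
2360 + 825 = 3185
3185 + 603 = 3788

MMMDCCLXXXVIII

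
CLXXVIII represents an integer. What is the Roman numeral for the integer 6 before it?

CLXXVIII = 178
178 - 6 = 172

CLXXII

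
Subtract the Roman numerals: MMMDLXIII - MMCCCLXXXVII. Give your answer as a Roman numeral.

MMMDLXIII = 3563
MMCCCLXXXVII = 2387
3563 - 2387 = 1176

MCLXXVI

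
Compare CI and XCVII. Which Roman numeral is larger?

CI = 101
XCVII = 97
101 is larger

CI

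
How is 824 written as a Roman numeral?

Convert 824 to Roman numerals:
  824 contains 1×500 (D)
  324 contains 3×100 (CCC)
  24 contains 2×10 (XX)
  4 contains 1×4 (IV)

DCCCXXIV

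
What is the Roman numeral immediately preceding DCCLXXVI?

DCCLXXVI = 776, so the previous integer is 776 - 1 = 775

DCCLXXV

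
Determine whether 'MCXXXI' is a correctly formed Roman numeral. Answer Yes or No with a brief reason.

'MCXXXI': Check the rules: uses only the symbols I, V, X, L, C, D, M; no symbol is repeated more than three times in a row; V, L and D each appear at most once; no smaller symbol precedes a larger one (values never increase from left to right). Value: M (1000) + C (100) + X (10) + X (10) + X (10) + I (1) = 1131. So it is a valid standard Roman numeral.

Yes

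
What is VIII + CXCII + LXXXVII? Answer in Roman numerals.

VIII = 8, CXCII = 192, LXXXVII = 87
8 + 192 = 200
200 + 87 = 287

CCLXXXVII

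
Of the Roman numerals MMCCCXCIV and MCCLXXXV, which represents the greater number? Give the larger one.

MMCCCXCIV = 2394
MCCLXXXV = 1285
2394 is larger

MMCCCXCIV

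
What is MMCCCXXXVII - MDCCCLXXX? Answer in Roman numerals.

MMCCCXXXVII = 2337
MDCCCLXXX = 1880
2337 - 1880 = 457

CDLVII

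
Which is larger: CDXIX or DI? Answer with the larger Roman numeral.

CDXIX = 419
DI = 501
501 is larger

DI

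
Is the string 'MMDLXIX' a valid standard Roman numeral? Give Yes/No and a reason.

'MMDLXIX': Check the rules: uses only the symbols I, V, X, L, C, D, M; no symbol is repeated more than three times in a row; V, L and D each appear at most once; the only place a smaller symbol precedes a larger one is the allowed subtractive pair IX, the symbol right after such a pair (if any) is smaller than the pair's first symbol, and otherwise the values never increase from left to right. Value: M (1000) + M (1000) + D (500) + L (50) + X (10) + IX (9) = 2569. So it is a valid standard Roman numeral.

Yes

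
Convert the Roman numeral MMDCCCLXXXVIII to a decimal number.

MMDCCCLXXXVIII: M=1000, M=1000, D=500, C=100, C=100, C=100, L=50, X=10, X=10, X=10, V=5, I=1, I=1, I=1
1000 + 1000 + 500 + 100 + 100 + 100 + 50 + 10 + 10 + 10 + 5 + 1 + 1 + 1 = 2888

2888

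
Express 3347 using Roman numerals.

Convert 3347 to Roman numerals:
  3347 contains 3×1000 (MMM)
  347 contains 3×100 (CCC)
  47 contains 1×40 (XL)
  7 contains 1×5 (V)
  2 contains 2×1 (II)

MMMCCCXLVII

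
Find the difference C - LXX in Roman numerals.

C = 100
LXX = 70
100 - 70 = 30

XXX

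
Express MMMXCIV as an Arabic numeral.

MMMXCIV: M=1000, M=1000, M=1000, XC=90, IV=4
1000 + 1000 + 1000 + 90 + 4 = 3094

3094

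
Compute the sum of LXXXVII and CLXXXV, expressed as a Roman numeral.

LXXXVII = 87
CLXXXV = 185
87 + 185 = 272

CCLXXII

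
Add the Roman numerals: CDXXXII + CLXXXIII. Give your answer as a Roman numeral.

CDXXXII = 432
CLXXXIII = 183
432 + 183 = 615

DCXV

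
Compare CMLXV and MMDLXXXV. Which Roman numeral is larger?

CMLXV = 965
MMDLXXXV = 2585
2585 is larger

MMDLXXXV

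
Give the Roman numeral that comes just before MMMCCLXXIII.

MMMCCLXXIII = 3273, so the previous integer is 3273 - 1 = 3272

MMMCCLXXII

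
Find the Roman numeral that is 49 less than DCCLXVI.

DCCLXVI = 766
766 - 49 = 717

DCCXVII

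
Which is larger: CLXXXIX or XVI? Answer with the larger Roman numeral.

CLXXXIX = 189
XVI = 16
189 is larger

CLXXXIX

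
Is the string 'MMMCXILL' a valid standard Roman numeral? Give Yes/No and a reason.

'MMMCXILL': L should not appear more than once

No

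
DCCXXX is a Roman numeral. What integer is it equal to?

DCCXXX: D=500, C=100, C=100, X=10, X=10, X=10
500 + 100 + 100 + 10 + 10 + 10 = 730

730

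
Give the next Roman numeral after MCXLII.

MCXLII = 1142, so the next integer is 1142 + 1 = 1143

MCXLIII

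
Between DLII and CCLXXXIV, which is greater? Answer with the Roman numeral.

DLII = 552
CCLXXXIV = 284
552 is larger

DLII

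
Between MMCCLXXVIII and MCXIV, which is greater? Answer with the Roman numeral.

MMCCLXXVIII = 2278
MCXIV = 1114
2278 is larger

MMCCLXXVIII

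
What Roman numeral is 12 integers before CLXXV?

CLXXV = 175
175 - 12 = 163

CLXIII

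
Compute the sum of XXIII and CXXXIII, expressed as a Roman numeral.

XXIII = 23
CXXXIII = 133
23 + 133 = 156

CLVI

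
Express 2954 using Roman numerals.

Convert 2954 to Roman numerals:
  2954 contains 2×1000 (MM)
  954 contains 1×900 (CM)
  54 contains 1×50 (L)
  4 contains 1×4 (IV)

MMCMLIV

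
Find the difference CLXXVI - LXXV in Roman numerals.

CLXXVI = 176
LXXV = 75
176 - 75 = 101

CI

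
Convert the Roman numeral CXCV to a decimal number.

CXCV: C=100, XC=90, V=5
100 + 90 + 5 = 195

195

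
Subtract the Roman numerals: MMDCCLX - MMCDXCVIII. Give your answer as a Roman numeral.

MMDCCLX = 2760
MMCDXCVIII = 2498
2760 - 2498 = 262

CCLXII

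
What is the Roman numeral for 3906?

Convert 3906 to Roman numerals:
  3906 contains 3×1000 (MMM)
  906 contains 1×900 (CM)
  6 contains 1×5 (V)
  1 contains 1×1 (I)

MMMCMVI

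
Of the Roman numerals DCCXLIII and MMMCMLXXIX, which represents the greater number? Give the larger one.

DCCXLIII = 743
MMMCMLXXIX = 3979
3979 is larger

MMMCMLXXIX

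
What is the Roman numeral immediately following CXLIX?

CXLIX = 149, so the next integer is 149 + 1 = 150

CL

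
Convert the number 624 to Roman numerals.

Convert 624 to Roman numerals:
  624 contains 1×500 (D)
  124 contains 1×100 (C)
  24 contains 2×10 (XX)
  4 contains 1×4 (IV)

DCXXIV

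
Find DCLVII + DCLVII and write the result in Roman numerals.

DCLVII = 657
DCLVII = 657
657 + 657 = 1314

MCCCXIV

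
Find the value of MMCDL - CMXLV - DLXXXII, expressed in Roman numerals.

MMCDL = 2450, CMXLV = 945, DLXXXII = 582
2450 - 945 = 1505
1505 - 582 = 923

CMXXIII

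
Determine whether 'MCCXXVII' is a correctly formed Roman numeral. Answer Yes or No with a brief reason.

'MCCXXVII': Check the rules: uses only the symbols I, V, X, L, C, D, M; no symbol is repeated more than three times in a row; V, L and D each appear at most once; no smaller symbol precedes a larger one (values never increase from left to right). Value: M (1000) + C (100) + C (100) + X (10) + X (10) + V (5) + I (1) + I (1) = 1227. So it is a valid standard Roman numeral.

Yes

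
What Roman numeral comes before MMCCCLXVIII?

MMCCCLXVIII = 2368; previous is 2367

MMCCCLXVII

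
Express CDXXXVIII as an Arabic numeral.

CDXXXVIII: CD=400, X=10, X=10, X=10, V=5, I=1, I=1, I=1
400 + 10 + 10 + 10 + 5 + 1 + 1 + 1 = 438

438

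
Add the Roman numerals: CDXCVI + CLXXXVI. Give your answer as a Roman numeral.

CDXCVI = 496
CLXXXVI = 186
496 + 186 = 682

DCLXXXII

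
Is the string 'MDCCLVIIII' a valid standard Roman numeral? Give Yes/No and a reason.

'MDCCLVIIII': More than 3 consecutive I's

No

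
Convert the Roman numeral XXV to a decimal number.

XXV: X=10, X=10, V=5
10 + 10 + 5 = 25

25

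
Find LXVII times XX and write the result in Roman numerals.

LXVII = 67
XX = 20
67 × 20 = 1340

MCCCXL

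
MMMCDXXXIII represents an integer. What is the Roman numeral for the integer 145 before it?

MMMCDXXXIII = 3433
3433 - 145 = 3288

MMMCCLXXXVIII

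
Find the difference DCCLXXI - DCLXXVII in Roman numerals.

DCCLXXI = 771
DCLXXVII = 677
771 - 677 = 94

XCIV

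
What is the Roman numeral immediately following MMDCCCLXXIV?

MMDCCCLXXIV = 2874, so the next integer is 2874 + 1 = 2875

MMDCCCLXXV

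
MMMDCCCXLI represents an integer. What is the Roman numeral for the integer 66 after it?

MMMDCCCXLI = 3841
3841 + 66 = 3907

MMMCMVII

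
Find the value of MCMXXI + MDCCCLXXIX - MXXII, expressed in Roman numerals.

MCMXXI = 1921, MDCCCLXXIX = 1879, MXXII = 1022
1921 + 1879 = 3800
3800 - 1022 = 2778

MMDCCLXXVIII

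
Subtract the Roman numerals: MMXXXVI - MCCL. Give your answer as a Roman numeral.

MMXXXVI = 2036
MCCL = 1250
2036 - 1250 = 786

DCCLXXXVI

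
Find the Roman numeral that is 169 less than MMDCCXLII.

MMDCCXLII = 2742
2742 - 169 = 2573

MMDLXXIII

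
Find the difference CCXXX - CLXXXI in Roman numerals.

CCXXX = 230
CLXXXI = 181
230 - 181 = 49

XLIX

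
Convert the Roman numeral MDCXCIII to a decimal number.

MDCXCIII: M=1000, D=500, C=100, XC=90, I=1, I=1, I=1
1000 + 500 + 100 + 90 + 1 + 1 + 1 = 1693

1693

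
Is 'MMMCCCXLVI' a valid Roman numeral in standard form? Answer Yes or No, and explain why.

'MMMCCCXLVI': Check the rules: uses only the symbols I, V, X, L, C, D, M; no symbol is repeated more than three times in a row; V, L and D each appear at most once; the only place a smaller symbol precedes a larger one is the allowed subtractive pair XL, the symbol right after such a pair (if any) is smaller than the pair's first symbol, and otherwise the values never increase from left to right. Value: M (1000) + M (1000) + M (1000) + C (100) + C (100) + C (100) + XL (40) + V (5) + I (1) = 3346. So it is a valid standard Roman numeral.

Yes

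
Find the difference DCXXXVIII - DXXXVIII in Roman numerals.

DCXXXVIII = 638
DXXXVIII = 538
638 - 538 = 100

C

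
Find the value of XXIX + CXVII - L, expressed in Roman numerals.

XXIX = 29, CXVII = 117, L = 50
29 + 117 = 146
146 - 50 = 96

XCVI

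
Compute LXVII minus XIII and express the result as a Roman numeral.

LXVII = 67
XIII = 13
67 - 13 = 54

LIV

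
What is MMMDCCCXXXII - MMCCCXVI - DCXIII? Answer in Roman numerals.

MMMDCCCXXXII = 3832, MMCCCXVI = 2316, DCXIII = 613
3832 - 2316 = 1516
1516 - 613 = 903

CMIII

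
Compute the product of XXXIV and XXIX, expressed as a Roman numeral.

XXXIV = 34
XXIX = 29
34 × 29 = 986

CMLXXXVI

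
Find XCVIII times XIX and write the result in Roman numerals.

XCVIII = 98
XIX = 19
98 × 19 = 1862

MDCCCLXII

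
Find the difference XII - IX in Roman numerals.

XII = 12
IX = 9
12 - 9 = 3

III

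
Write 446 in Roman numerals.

Convert 446 to Roman numerals:
  446 contains 1×400 (CD)
  46 contains 1×40 (XL)
  6 contains 1×5 (V)
  1 contains 1×1 (I)

CDXLVI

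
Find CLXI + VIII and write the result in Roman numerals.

CLXI = 161
VIII = 8
161 + 8 = 169

CLXIX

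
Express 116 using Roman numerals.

Convert 116 to Roman numerals:
  116 contains 1×100 (C)
  16 contains 1×10 (X)
  6 contains 1×5 (V)
  1 contains 1×1 (I)

CXVI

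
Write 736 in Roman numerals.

Convert 736 to Roman numerals:
  736 contains 1×500 (D)
  236 contains 2×100 (CC)
  36 contains 3×10 (XXX)
  6 contains 1×5 (V)
  1 contains 1×1 (I)

DCCXXXVI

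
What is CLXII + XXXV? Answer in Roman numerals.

CLXII = 162
XXXV = 35
162 + 35 = 197

CXCVII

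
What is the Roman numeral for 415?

Convert 415 to Roman numerals:
  415 contains 1×400 (CD)
  15 contains 1×10 (X)
  5 contains 1×5 (V)

CDXV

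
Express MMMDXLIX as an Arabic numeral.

MMMDXLIX: M=1000, M=1000, M=1000, D=500, XL=40, IX=9
1000 + 1000 + 1000 + 500 + 40 + 9 = 3549

3549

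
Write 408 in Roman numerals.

Convert 408 to Roman numerals:
  408 contains 1×400 (CD)
  8 contains 1×5 (V)
  3 contains 3×1 (III)

CDVIII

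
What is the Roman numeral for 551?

Convert 551 to Roman numerals:
  551 contains 1×500 (D)
  51 contains 1×50 (L)
  1 contains 1×1 (I)

DLI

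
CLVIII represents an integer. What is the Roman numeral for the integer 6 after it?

CLVIII = 158
158 + 6 = 164

CLXIV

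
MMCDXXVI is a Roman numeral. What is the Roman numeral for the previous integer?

MMCDXXVI = 2426, so the previous integer is 2426 - 1 = 2425

MMCDXXV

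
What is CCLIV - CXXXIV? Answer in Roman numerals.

CCLIV = 254
CXXXIV = 134
254 - 134 = 120

CXX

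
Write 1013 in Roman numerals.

Convert 1013 to Roman numerals:
  1013 contains 1×1000 (M)
  13 contains 1×10 (X)
  3 contains 3×1 (III)

MXIII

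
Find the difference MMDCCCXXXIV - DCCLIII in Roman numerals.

MMDCCCXXXIV = 2834
DCCLIII = 753
2834 - 753 = 2081

MMLXXXI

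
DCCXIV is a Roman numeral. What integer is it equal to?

DCCXIV: D=500, C=100, C=100, X=10, IV=4
500 + 100 + 100 + 10 + 4 = 714

714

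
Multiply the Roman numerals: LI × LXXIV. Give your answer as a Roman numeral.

LI = 51
LXXIV = 74
51 × 74 = 3774

MMMDCCLXXIV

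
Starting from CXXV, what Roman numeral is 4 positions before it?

CXXV = 125
125 - 4 = 121

CXXI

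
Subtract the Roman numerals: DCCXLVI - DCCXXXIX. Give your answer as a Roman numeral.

DCCXLVI = 746
DCCXXXIX = 739
746 - 739 = 7

VII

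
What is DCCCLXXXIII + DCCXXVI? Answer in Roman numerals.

DCCCLXXXIII = 883
DCCXXVI = 726
883 + 726 = 1609

MDCIX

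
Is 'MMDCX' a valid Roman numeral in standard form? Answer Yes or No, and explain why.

'MMDCX': Check the rules: uses only the symbols I, V, X, L, C, D, M; no symbol is repeated more than three times in a row; V, L and D each appear at most once; no smaller symbol precedes a larger one (values never increase from left to right). Value: M (1000) + M (1000) + D (500) + C (100) + X (10) = 2610. So it is a valid standard Roman numeral.

Yes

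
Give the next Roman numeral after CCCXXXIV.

CCCXXXIV = 334, so the next integer is 334 + 1 = 335

CCCXXXV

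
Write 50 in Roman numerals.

Convert 50 to Roman numerals:
  50 contains 1×50 (L)

L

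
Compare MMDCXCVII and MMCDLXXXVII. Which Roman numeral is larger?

MMDCXCVII = 2697
MMCDLXXXVII = 2487
2697 is larger

MMDCXCVII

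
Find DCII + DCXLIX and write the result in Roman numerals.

DCII = 602
DCXLIX = 649
602 + 649 = 1251

MCCLI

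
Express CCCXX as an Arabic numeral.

CCCXX: C=100, C=100, C=100, X=10, X=10
100 + 100 + 100 + 10 + 10 = 320

320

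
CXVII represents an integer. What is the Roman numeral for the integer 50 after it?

CXVII = 117
117 + 50 = 167

CLXVII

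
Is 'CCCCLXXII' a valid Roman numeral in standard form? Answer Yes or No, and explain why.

'CCCCLXXII': More than 3 consecutive C's

No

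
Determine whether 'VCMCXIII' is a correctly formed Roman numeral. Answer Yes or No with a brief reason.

'VCMCXIII': Invalid subtractive combination: VC

No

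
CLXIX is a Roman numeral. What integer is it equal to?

CLXIX: C=100, L=50, X=10, IX=9
100 + 50 + 10 + 9 = 169

169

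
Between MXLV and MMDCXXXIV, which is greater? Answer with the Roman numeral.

MXLV = 1045
MMDCXXXIV = 2634
2634 is larger

MMDCXXXIV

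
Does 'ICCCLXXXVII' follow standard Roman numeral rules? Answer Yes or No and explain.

'ICCCLXXXVII': Invalid subtractive combination: IC

No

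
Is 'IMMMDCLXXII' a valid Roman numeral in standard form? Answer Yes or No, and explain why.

'IMMMDCLXXII': Invalid subtractive combination: IM

No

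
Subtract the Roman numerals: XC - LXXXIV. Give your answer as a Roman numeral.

XC = 90
LXXXIV = 84
90 - 84 = 6

VI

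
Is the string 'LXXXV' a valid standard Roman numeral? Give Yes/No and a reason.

'LXXXV': Check the rules: uses only the symbols I, V, X, L, C, D, M; no symbol is repeated more than three times in a row; V, L and D each appear at most once; no smaller symbol precedes a larger one (values never increase from left to right). Value: L (50) + X (10) + X (10) + X (10) + V (5) = 85. So it is a valid standard Roman numeral.

Yes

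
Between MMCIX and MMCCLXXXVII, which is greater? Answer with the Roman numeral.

MMCIX = 2109
MMCCLXXXVII = 2287
2287 is larger

MMCCLXXXVII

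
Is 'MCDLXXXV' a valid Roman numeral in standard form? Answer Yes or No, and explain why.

'MCDLXXXV': Check the rules: uses only the symbols I, V, X, L, C, D, M; no symbol is repeated more than three times in a row; V, L and D each appear at most once; the only place a smaller symbol precedes a larger one is the allowed subtractive pair CD, the symbol right after such a pair (if any) is smaller than the pair's first symbol, and otherwise the values never increase from left to right. Value: M (1000) + CD (400) + L (50) + X (10) + X (10) + X (10) + V (5) = 1485. So it is a valid standard Roman numeral.

Yes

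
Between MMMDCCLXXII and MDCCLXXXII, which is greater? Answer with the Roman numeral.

MMMDCCLXXII = 3772
MDCCLXXXII = 1782
3772 is larger

MMMDCCLXXII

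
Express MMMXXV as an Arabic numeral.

MMMXXV: M=1000, M=1000, M=1000, X=10, X=10, V=5
1000 + 1000 + 1000 + 10 + 10 + 5 = 3025

3025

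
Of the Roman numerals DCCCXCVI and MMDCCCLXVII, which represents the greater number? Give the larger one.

DCCCXCVI = 896
MMDCCCLXVII = 2867
2867 is larger

MMDCCCLXVII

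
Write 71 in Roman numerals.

Convert 71 to Roman numerals:
  71 contains 1×50 (L)
  21 contains 2×10 (XX)
  1 contains 1×1 (I)

LXXI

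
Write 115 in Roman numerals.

Convert 115 to Roman numerals:
  115 contains 1×100 (C)
  15 contains 1×10 (X)
  5 contains 1×5 (V)

CXV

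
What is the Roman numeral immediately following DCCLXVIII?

DCCLXVIII = 768; next is 769

DCCLXIX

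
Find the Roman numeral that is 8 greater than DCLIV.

DCLIV = 654
654 + 8 = 662

DCLXII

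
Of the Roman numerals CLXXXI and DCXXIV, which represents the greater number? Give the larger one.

CLXXXI = 181
DCXXIV = 624
624 is larger

DCXXIV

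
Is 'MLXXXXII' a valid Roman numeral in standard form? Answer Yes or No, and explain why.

'MLXXXXII': More than 3 consecutive X's

No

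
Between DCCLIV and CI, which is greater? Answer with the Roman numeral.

DCCLIV = 754
CI = 101
754 is larger

DCCLIV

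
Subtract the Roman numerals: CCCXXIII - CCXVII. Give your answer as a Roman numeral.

CCCXXIII = 323
CCXVII = 217
323 - 217 = 106

CVI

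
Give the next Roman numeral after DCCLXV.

DCCLXV = 765, so the next integer is 765 + 1 = 766

DCCLXVI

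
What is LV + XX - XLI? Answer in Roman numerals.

LV = 55, XX = 20, XLI = 41
55 + 20 = 75
75 - 41 = 34

XXXIV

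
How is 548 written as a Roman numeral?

Convert 548 to Roman numerals:
  548 contains 1×500 (D)
  48 contains 1×40 (XL)
  8 contains 1×5 (V)
  3 contains 3×1 (III)

DXLVIII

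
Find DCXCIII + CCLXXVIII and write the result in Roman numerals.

DCXCIII = 693
CCLXXVIII = 278
693 + 278 = 971

CMLXXI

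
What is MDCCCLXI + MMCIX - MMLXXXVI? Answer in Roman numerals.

MDCCCLXI = 1861, MMCIX = 2109, MMLXXXVI = 2086
1861 + 2109 = 3970
3970 - 2086 = 1884

MDCCCLXXXIV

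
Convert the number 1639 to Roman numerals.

Convert 1639 to Roman numerals:
  1639 contains 1×1000 (M)
  639 contains 1×500 (D)
  139 contains 1×100 (C)
  39 contains 3×10 (XXX)
  9 contains 1×9 (IX)

MDCXXXIX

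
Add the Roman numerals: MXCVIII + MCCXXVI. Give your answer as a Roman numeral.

MXCVIII = 1098
MCCXXVI = 1226
1098 + 1226 = 2324

MMCCCXXIV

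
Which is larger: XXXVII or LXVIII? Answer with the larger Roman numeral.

XXXVII = 37
LXVIII = 68
68 is larger

LXVIII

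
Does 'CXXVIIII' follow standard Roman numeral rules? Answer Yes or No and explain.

'CXXVIIII': More than 3 consecutive I's

No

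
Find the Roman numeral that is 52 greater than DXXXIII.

DXXXIII = 533
533 + 52 = 585

DLXXXV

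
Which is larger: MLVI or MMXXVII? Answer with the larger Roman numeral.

MLVI = 1056
MMXXVII = 2027
2027 is larger

MMXXVII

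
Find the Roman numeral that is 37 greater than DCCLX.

DCCLX = 760
760 + 37 = 797

DCCXCVII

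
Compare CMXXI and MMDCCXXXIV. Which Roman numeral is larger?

CMXXI = 921
MMDCCXXXIV = 2734
2734 is larger

MMDCCXXXIV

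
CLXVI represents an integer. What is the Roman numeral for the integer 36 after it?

CLXVI = 166
166 + 36 = 202

CCII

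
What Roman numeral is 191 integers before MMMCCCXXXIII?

MMMCCCXXXIII = 3333
3333 - 191 = 3142

MMMCXLII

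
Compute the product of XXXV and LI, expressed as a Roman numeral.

XXXV = 35
LI = 51
35 × 51 = 1785

MDCCLXXXV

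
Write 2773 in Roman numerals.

Convert 2773 to Roman numerals:
  2773 contains 2×1000 (MM)
  773 contains 1×500 (D)
  273 contains 2×100 (CC)
  73 contains 1×50 (L)
  23 contains 2×10 (XX)
  3 contains 3×1 (III)

MMDCCLXXIII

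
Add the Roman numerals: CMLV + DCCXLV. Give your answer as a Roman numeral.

CMLV = 955
DCCXLV = 745
955 + 745 = 1700

MDCC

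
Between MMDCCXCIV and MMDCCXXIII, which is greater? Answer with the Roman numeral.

MMDCCXCIV = 2794
MMDCCXXIII = 2723
2794 is larger

MMDCCXCIV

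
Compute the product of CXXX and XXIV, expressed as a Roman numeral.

CXXX = 130
XXIV = 24
130 × 24 = 3120

MMMCXX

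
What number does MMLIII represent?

MMLIII: M=1000, M=1000, L=50, I=1, I=1, I=1
1000 + 1000 + 50 + 1 + 1 + 1 = 2053

2053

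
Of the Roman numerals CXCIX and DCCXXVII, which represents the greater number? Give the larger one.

CXCIX = 199
DCCXXVII = 727
727 is larger

DCCXXVII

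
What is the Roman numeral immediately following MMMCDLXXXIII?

MMMCDLXXXIII = 3483, so the next integer is 3483 + 1 = 3484

MMMCDLXXXIV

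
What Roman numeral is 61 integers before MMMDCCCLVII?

MMMDCCCLVII = 3857
3857 - 61 = 3796

MMMDCCXCVI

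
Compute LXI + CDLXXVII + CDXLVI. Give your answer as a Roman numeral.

LXI = 61, CDLXXVII = 477, CDXLVI = 446
61 + 477 = 538
538 + 446 = 984

CMLXXXIV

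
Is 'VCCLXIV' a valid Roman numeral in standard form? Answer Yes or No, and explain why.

'VCCLXIV': V should not appear more than once

No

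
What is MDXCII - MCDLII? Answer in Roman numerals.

MDXCII = 1592
MCDLII = 1452
1592 - 1452 = 140

CXL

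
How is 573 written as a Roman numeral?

Convert 573 to Roman numerals:
  573 contains 1×500 (D)
  73 contains 1×50 (L)
  23 contains 2×10 (XX)
  3 contains 3×1 (III)

DLXXIII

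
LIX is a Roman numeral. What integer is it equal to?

LIX: L=50, IX=9
50 + 9 = 59

59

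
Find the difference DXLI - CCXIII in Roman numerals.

DXLI = 541
CCXIII = 213
541 - 213 = 328

CCCXXVIII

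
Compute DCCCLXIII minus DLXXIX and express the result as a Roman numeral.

DCCCLXIII = 863
DLXXIX = 579
863 - 579 = 284

CCLXXXIV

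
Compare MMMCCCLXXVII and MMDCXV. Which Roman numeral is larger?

MMMCCCLXXVII = 3377
MMDCXV = 2615
3377 is larger

MMMCCCLXXVII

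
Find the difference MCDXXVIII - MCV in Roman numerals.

MCDXXVIII = 1428
MCV = 1105
1428 - 1105 = 323

CCCXXIII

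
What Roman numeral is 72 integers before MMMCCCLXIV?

MMMCCCLXIV = 3364
3364 - 72 = 3292

MMMCCXCII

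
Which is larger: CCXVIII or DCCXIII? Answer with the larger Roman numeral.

CCXVIII = 218
DCCXIII = 713
713 is larger

DCCXIII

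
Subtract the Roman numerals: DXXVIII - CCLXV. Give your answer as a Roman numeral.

DXXVIII = 528
CCLXV = 265
528 - 265 = 263

CCLXIII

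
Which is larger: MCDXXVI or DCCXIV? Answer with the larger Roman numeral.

MCDXXVI = 1426
DCCXIV = 714
1426 is larger

MCDXXVI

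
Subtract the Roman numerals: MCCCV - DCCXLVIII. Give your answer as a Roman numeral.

MCCCV = 1305
DCCXLVIII = 748
1305 - 748 = 557

DLVII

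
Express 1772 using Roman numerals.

Convert 1772 to Roman numerals:
  1772 contains 1×1000 (M)
  772 contains 1×500 (D)
  272 contains 2×100 (CC)
  72 contains 1×50 (L)
  22 contains 2×10 (XX)
  2 contains 2×1 (II)

MDCCLXXII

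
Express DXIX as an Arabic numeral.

DXIX: D=500, X=10, IX=9
500 + 10 + 9 = 519

519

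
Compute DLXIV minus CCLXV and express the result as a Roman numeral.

DLXIV = 564
CCLXV = 265
564 - 265 = 299

CCXCIX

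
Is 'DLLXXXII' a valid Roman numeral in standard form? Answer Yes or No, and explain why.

'DLLXXXII': L should not appear more than once

No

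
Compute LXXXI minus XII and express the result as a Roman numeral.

LXXXI = 81
XII = 12
81 - 12 = 69

LXIX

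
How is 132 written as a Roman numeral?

Convert 132 to Roman numerals:
  132 contains 1×100 (C)
  32 contains 3×10 (XXX)
  2 contains 2×1 (II)

CXXXII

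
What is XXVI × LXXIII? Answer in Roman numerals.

XXVI = 26
LXXIII = 73
26 × 73 = 1898

MDCCCXCVIII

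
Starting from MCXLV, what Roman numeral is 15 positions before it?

MCXLV = 1145
1145 - 15 = 1130

MCXXX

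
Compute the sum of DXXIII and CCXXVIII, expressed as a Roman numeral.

DXXIII = 523
CCXXVIII = 228
523 + 228 = 751

DCCLI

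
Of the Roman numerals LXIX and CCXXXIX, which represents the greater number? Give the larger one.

LXIX = 69
CCXXXIX = 239
239 is larger

CCXXXIX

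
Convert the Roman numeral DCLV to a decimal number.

DCLV: D=500, C=100, L=50, V=5
500 + 100 + 50 + 5 = 655

655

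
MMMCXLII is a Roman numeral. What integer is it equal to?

MMMCXLII: M=1000, M=1000, M=1000, C=100, XL=40, I=1, I=1
1000 + 1000 + 1000 + 100 + 40 + 1 + 1 = 3142

3142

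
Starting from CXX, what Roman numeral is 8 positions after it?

CXX = 120
120 + 8 = 128

CXXVIII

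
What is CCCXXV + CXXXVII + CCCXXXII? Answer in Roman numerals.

CCCXXV = 325, CXXXVII = 137, CCCXXXII = 332
325 + 137 = 462
462 + 332 = 794

DCCXCIV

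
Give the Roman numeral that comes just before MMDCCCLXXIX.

MMDCCCLXXIX = 2879; previous is 2878

MMDCCCLXXVIII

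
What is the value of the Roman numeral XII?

XII: X=10, I=1, I=1
10 + 1 + 1 = 12

12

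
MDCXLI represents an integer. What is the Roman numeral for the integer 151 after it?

MDCXLI = 1641
1641 + 151 = 1792

MDCCXCII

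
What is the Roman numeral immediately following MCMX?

MCMX = 1910; next is 1911

MCMXI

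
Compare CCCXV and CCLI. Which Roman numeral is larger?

CCCXV = 315
CCLI = 251
315 is larger

CCCXV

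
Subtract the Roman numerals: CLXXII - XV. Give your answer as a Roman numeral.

CLXXII = 172
XV = 15
172 - 15 = 157

CLVII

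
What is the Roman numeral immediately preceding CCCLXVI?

CCCLXVI = 366, so the previous integer is 366 - 1 = 365

CCCLXV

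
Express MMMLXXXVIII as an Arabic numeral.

MMMLXXXVIII: M=1000, M=1000, M=1000, L=50, X=10, X=10, X=10, V=5, I=1, I=1, I=1
1000 + 1000 + 1000 + 50 + 10 + 10 + 10 + 5 + 1 + 1 + 1 = 3088

3088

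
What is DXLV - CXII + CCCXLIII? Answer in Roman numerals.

DXLV = 545, CXII = 112, CCCXLIII = 343
545 - 112 = 433
433 + 343 = 776

DCCLXXVI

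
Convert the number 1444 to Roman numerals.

Convert 1444 to Roman numerals:
  1444 contains 1×1000 (M)
  444 contains 1×400 (CD)
  44 contains 1×40 (XL)
  4 contains 1×4 (IV)

MCDXLIV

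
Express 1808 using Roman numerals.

Convert 1808 to Roman numerals:
  1808 contains 1×1000 (M)
  808 contains 1×500 (D)
  308 contains 3×100 (CCC)
  8 contains 1×5 (V)
  3 contains 3×1 (III)

MDCCCVIII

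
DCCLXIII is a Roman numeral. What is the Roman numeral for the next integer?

DCCLXIII = 763, so the next integer is 763 + 1 = 764

DCCLXIV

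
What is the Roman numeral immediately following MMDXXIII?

MMDXXIII = 2523, so the next integer is 2523 + 1 = 2524

MMDXXIV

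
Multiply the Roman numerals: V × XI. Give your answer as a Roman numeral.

V = 5
XI = 11
5 × 11 = 55

LV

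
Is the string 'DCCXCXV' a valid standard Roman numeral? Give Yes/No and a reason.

'DCCXCXV': X cannot come right after the subtractive pair XC: once X is subtracted in XC, the next symbol must be smaller than X

No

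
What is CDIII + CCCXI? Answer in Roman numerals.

CDIII = 403
CCCXI = 311
403 + 311 = 714

DCCXIV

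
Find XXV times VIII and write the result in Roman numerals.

XXV = 25
VIII = 8
25 × 8 = 200

CC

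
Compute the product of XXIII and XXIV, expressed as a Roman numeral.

XXIII = 23
XXIV = 24
23 × 24 = 552

DLII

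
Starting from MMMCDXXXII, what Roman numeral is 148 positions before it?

MMMCDXXXII = 3432
3432 - 148 = 3284

MMMCCLXXXIV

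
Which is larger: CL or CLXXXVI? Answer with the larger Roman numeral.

CL = 150
CLXXXVI = 186
186 is larger

CLXXXVI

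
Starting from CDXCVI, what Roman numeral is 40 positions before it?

CDXCVI = 496
496 - 40 = 456

CDLVI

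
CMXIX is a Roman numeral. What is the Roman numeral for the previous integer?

CMXIX = 919, so the previous integer is 919 - 1 = 918

CMXVIII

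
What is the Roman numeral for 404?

Convert 404 to Roman numerals:
  404 contains 1×400 (CD)
  4 contains 1×4 (IV)

CDIV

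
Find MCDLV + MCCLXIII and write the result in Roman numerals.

MCDLV = 1455
MCCLXIII = 1263
1455 + 1263 = 2718

MMDCCXVIII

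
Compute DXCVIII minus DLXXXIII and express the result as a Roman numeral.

DXCVIII = 598
DLXXXIII = 583
598 - 583 = 15

XV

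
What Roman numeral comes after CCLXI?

CCLXI = 261, so the next integer is 261 + 1 = 262

CCLXII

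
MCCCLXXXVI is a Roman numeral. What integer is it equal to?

MCCCLXXXVI: M=1000, C=100, C=100, C=100, L=50, X=10, X=10, X=10, V=5, I=1
1000 + 100 + 100 + 100 + 50 + 10 + 10 + 10 + 5 + 1 = 1386

1386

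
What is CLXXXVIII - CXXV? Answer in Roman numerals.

CLXXXVIII = 188
CXXV = 125
188 - 125 = 63

LXIII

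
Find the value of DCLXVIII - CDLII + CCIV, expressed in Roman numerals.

DCLXVIII = 668, CDLII = 452, CCIV = 204
668 - 452 = 216
216 + 204 = 420

CDXX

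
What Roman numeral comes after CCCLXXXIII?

CCCLXXXIII = 383, so the next integer is 383 + 1 = 384

CCCLXXXIV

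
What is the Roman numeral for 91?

Convert 91 to Roman numerals:
  91 contains 1×90 (XC)
  1 contains 1×1 (I)

XCI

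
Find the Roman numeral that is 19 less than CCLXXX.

CCLXXX = 280
280 - 19 = 261

CCLXI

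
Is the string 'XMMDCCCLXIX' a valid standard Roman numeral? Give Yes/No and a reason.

'XMMDCCCLXIX': Invalid subtractive combination: XM

No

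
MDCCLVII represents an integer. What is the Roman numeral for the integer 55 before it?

MDCCLVII = 1757
1757 - 55 = 1702

MDCCII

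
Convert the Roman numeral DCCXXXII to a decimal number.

DCCXXXII: D=500, C=100, C=100, X=10, X=10, X=10, I=1, I=1
500 + 100 + 100 + 10 + 10 + 10 + 1 + 1 = 732

732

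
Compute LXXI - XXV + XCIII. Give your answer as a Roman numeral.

LXXI = 71, XXV = 25, XCIII = 93
71 - 25 = 46
46 + 93 = 139

CXXXIX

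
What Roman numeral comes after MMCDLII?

MMCDLII = 2452, so the next integer is 2452 + 1 = 2453

MMCDLIII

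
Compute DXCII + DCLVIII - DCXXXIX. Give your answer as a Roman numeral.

DXCII = 592, DCLVIII = 658, DCXXXIX = 639
592 + 658 = 1250
1250 - 639 = 611

DCXI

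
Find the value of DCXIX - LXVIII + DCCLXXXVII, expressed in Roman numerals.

DCXIX = 619, LXVIII = 68, DCCLXXXVII = 787
619 - 68 = 551
551 + 787 = 1338

MCCCXXXVIII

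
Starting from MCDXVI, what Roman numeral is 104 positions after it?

MCDXVI = 1416
1416 + 104 = 1520

MDXX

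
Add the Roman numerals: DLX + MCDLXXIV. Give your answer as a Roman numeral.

DLX = 560
MCDLXXIV = 1474
560 + 1474 = 2034

MMXXXIV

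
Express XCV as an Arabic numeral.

XCV: XC=90, V=5
90 + 5 = 95

95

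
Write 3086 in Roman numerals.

Convert 3086 to Roman numerals:
  3086 contains 3×1000 (MMM)
  86 contains 1×50 (L)
  36 contains 3×10 (XXX)
  6 contains 1×5 (V)
  1 contains 1×1 (I)

MMMLXXXVI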